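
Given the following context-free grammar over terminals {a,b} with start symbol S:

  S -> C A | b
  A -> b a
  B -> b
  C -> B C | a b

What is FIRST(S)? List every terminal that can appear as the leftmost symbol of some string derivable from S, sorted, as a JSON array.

FIRST iteration:
pass 1:
  A via A→b a: +{b}
  B via B→b: +{b}
  C via C→B C: +{b}
  C via C→a b: +{a}
  S via S→C A: +{a,b}
  FIRST(S)={a,b}  FIRST(A)={b}  FIRST(B)={b}  FIRST(C)={a,b}
pass 2: — fixpoint
  FIRST(S)={a,b}  FIRST(A)={b}  FIRST(B)={b}  FIRST(C)={a,b}

FIRST(S) = ["a", "b"]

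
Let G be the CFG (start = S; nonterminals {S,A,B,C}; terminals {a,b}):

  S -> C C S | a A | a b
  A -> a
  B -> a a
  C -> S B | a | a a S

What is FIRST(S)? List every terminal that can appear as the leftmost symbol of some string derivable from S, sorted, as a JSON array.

FIRST sets, iterate to fixpoint:
[1]
  A via A→a: +{a}
  B via B→a a: +{a}
  C via C→a: +{a}
  S via S→C C S: +{a}
  FIRST[S]={a}  FIRST[A]={a}  FIRST[B]={a}  FIRST[C]={a}
[2] (stable)
  FIRST[S]={a}  FIRST[A]={a}  FIRST[B]={a}  FIRST[C]={a}

FIRST(S) = ["a"]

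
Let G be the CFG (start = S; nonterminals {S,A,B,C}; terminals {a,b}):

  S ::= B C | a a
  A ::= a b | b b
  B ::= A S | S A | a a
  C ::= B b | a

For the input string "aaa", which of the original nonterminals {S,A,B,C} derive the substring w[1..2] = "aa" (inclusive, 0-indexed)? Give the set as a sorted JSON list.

CNF form of G:
  S -> B C | T0 T0
  A -> T0 T1 | T1 T1
  B -> A S | S A | T0 T0
  C -> B T1 | a
  T0 -> a
  T1 -> b

CYK table (by increasing span), restricted to cells inside w[1..2]:
  T[1,1] 'a' = {C,T0}  orig:{C}
  T[2,2] 'a' = {C,T0}  orig:{C}
  T[1,2] 'aa' = {B,S}

Original NTs in T[1,2] deriving "aa": ["B", "S"]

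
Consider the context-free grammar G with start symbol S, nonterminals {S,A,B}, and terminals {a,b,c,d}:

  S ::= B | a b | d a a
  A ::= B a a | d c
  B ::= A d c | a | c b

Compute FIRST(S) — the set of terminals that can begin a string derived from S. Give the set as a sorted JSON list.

Compute FIRST by fixpoint:
round 1:
  A via A→d c: +{d}
  B via B→A d c: +{d}
  B via B→a: +{a}
  B via B→c b: +{c}
  S via S→B: +{a,c,d}
  FIRST[S]={a,c,d}  FIRST[A]={d}  FIRST[B]={a,c,d}
round 2:
  A via A→B a a: +{a,c}
  FIRST[S]={a,c,d}  FIRST[A]={a,c,d}  FIRST[B]={a,c,d}
round 3: — fixpoint
  FIRST[S]={a,c,d}  FIRST[A]={a,c,d}  FIRST[B]={a,c,d}

FIRST(S) = ["a", "c", "d"]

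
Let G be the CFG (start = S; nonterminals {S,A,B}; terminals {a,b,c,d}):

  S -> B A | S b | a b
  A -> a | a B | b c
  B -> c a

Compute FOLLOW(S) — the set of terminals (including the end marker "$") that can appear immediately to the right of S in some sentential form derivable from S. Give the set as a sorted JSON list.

FIRST iteration:
round 1:
  A via A→a: +{a}
  A via A→b c: +{b}
  B via B→c a: +{c}
  S via S→B A: +{c}
  S via S→a b: +{a}
  FIRST[S]={a,c}  FIRST[A]={a,b}  FIRST[B]={c}
round 2: (no change)
  FIRST[S]={a,c}  FIRST[A]={a,b}  FIRST[B]={c}

FOLLOW iteration:
initialize: $ ∈ FOLLOW(S)
round 1:
  S→B A: FOLLOW(B) ⊇ FIRST(A) = {a,b}; new: +{a,b}
  S→B A: FOLLOW(A) ⊇ FOLLOW(S) ⊇ {$}; new: +{$}
  S→S b: FOLLOW(S) ⊇ FIRST(b) = {b}; new: +{b}
  S: {$,b}  A: {$}  B: {a,b}
round 2:
  A→a B: FOLLOW(B) ⊇ FOLLOW(A) ⊇ {$}; new: +{$}
  S→B A: FOLLOW(A) ⊇ FOLLOW(S) ⊇ {$,b}; new: +{b}
  S: {$,b}  A: {$,b}  B: {$,a,b}
round 3: (stable)
  S: {$,b}  A: {$,b}  B: {$,a,b}

FOLLOW(S) = ["$", "b"]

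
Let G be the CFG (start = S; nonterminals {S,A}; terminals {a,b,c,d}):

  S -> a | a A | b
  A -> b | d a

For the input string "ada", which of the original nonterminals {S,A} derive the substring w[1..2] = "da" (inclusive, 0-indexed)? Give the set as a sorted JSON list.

CNF form of G:
  S -> T1 A | a | b
  A -> T0 T1 | b
  T0 -> d
  T1 -> a

CYK table (by increasing span) — only the sub-triangle for w[1..2]:
  cell(1,1) d: {T0}  orig:{}
  cell(2,2) a: {S,T1}  orig:{S}
  cell(1,2) da: {A}

Original NTs in T[1,2] deriving "da": ["A"]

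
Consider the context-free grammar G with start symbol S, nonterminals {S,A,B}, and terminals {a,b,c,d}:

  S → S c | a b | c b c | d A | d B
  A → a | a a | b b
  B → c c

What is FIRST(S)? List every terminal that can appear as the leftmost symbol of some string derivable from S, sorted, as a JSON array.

Compute FIRST by fixpoint:
pass 1:
  A via A→a: +{a}
  A via A→b b: +{b}
  B via B→c c: +{c}
  S via S→a b: +{a}
  S via S→c b c: +{c}
  S via S→d A: +{d}
  S: {a,c,d}  A: {a,b}  B: {c}
pass 2: — fixpoint
  S: {a,c,d}  A: {a,b}  B: {c}

FIRST(S) = ["a", "c", "d"]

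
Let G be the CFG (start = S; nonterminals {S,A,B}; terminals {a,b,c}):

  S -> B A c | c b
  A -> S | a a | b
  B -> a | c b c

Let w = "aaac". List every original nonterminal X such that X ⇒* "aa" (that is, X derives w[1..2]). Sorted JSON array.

CNF form of G:
  S -> B X5 | T0 T2
  A -> B X3 | T0 T2 | T1 T1 | b
  B -> T0 X4 | a
  T0 -> c
  T1 -> a
  T2 -> b
  X3 -> A T0
  X4 -> T2 T0
  X5 -> A T0

Fill CYK table bottom-up (cells [i..j] with 1 ≤ i ≤ j ≤ 2 only):
  T[1,1] 'a' = {B,T1}  orig:{B}
  T[2,2] 'a' = {B,T1}  orig:{B}
  T[1,2] 'aa' = {A}

Original NTs in T[1,2] deriving "aa": ["A"]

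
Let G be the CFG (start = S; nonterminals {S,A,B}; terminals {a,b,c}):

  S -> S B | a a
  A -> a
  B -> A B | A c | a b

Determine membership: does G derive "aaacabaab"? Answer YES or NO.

CNF form of G:
  S -> S B | T1 T1
  A -> a
  B -> A B | A T0 | T1 T2
  T0 -> c
  T1 -> a
  T2 -> b

CYK fill:
  T[0,0] 'a' = {A,T1}  orig:{A}
  T[1,1] 'a' = {A,T1}  orig:{A}
  T[2,2] 'a' = {A,T1}  orig:{A}
  T[3,3] 'c' = {T0}  orig:{}
  T[4,4] 'a' = {A,T1}  orig:{A}
  T[5,5] 'b' = {T2}  orig:{}
  T[6,6] 'a' = {A,T1}  orig:{A}
  T[7,7] 'a' = {A,T1}  orig:{A}
  T[8,8] 'b' = {T2}  orig:{}
  T[0,1] 'aa' = {S}
  T[1,2] 'aa' = {S}
  T[2,3] 'ac' = {B}
  T[3,4] 'ca' = ∅
  T[4,5] 'ab' = {B}
  T[5,6] 'ba' = ∅
  T[6,7] 'aa' = {S}
  T[7,8] 'ab' = {B}
  T[0,2] 'aaa' = ∅
  T[1,3] 'aac' = {B}
  T[2,4] 'aca' = ∅
  T[3,5] 'cab' = ∅
  T[4,6] 'aba' = ∅
  T[5,7] 'baa' = ∅
  T[6,8] 'aab' = {B}
  T[0,3] 'aaac' = {B,S}
  T[1,4] 'aaca' = ∅
  T[2,5] 'acab' = ∅
  T[3,6] 'caba' = ∅
  T[4,7] 'abaa' = ∅
  T[5,8] 'baab' = ∅
  T[0,4] 'aaaca' = ∅
  T[1,5] 'aacab' = ∅
  T[2,6] 'acaba' = ∅
  T[3,7] 'cabaa' = ∅
  T[4,8] 'abaab' = ∅
  T[0,5] 'aaacab' = {S}
  T[1,6] 'aacaba' = ∅
  T[2,7] 'acabaa' = ∅
  T[3,8] 'cabaab' = ∅
  T[0,6] 'aaacaba' = ∅
  T[1,7] 'aacabaa' = ∅
  T[2,8] 'acabaab' = ∅
  T[0,7] 'aaacabaa' = ∅
  T[1,8] 'aacabaab' = ∅
  T[0,8] 'aaacabaab' = {S}

S ∈ T[0,8] ⇒ YES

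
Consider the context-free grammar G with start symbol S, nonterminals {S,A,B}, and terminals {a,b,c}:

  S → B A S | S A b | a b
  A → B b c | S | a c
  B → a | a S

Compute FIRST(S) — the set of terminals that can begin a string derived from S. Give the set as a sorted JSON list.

Compute FIRST by fixpoint:
round 1:
  A via A→a c: +{a}
  B via B→a: +{a}
  S via S→B A S: +{a}
  S: {a}  A: {a}  B: {a}
round 2: done
  S: {a}  A: {a}  B: {a}

FIRST(S) = ["a"]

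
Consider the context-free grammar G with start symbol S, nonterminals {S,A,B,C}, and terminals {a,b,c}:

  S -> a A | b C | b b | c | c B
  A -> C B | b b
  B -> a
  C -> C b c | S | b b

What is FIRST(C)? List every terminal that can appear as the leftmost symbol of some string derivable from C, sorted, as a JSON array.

Compute FIRST by fixpoint:
pass 1:
  A via A→b b: +{b}
  B via B→a: +{a}
  C via C→b b: +{b}
  S via S→a A: +{a}
  S via S→b C: +{b}
  S via S→c: +{c}
  FIRST(S)={a,b,c}  FIRST(A)={b}  FIRST(B)={a}  FIRST(C)={b}
pass 2:
  C via C→S: +{a,c}
  FIRST(S)={a,b,c}  FIRST(A)={b}  FIRST(B)={a}  FIRST(C)={a,b,c}
pass 3:
  A via A→C B: +{a,c}
  FIRST(S)={a,b,c}  FIRST(A)={a,b,c}  FIRST(B)={a}  FIRST(C)={a,b,c}
pass 4: (stable)
  FIRST(S)={a,b,c}  FIRST(A)={a,b,c}  FIRST(B)={a}  FIRST(C)={a,b,c}

FIRST(C) = ["a", "b", "c"]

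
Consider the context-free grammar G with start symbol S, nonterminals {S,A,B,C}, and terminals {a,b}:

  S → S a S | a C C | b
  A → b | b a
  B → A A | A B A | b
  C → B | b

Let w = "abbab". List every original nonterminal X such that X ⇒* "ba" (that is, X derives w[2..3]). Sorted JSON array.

CNF form of G:
  S -> S X4 | T1 X5 | b
  A -> T0 T1 | b
  B -> A A | A X2 | b
  C -> A A | A X3 | b
  T0 -> b
  T1 -> a
  X2 -> B A
  X3 -> B A
  X4 -> T1 S
  X5 -> C C

CYK table (by increasing span) — only the sub-triangle for w[2..3]:
  cell(2,2) b: {A,B,C,S,T0}  orig:{A,B,C,S}
  cell(3,3) a: {T1}  orig:{}
  cell(2,3) ba: {A}

Original NTs in T[2,3] deriving "ba": ["A"]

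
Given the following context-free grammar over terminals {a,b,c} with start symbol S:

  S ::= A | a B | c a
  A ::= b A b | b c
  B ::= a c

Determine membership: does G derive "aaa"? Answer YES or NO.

Convert to CNF:
  S -> T0 T1 | T0 X4 | T1 T2 | T2 B
  A -> T0 T1 | T0 X3
  B -> T2 T1
  T0 -> b
  T1 -> c
  T2 -> a
  X3 -> A T0
  X4 -> A T0

CYK table (by increasing span):
  T[0,0] 'a' = {T2}  orig:{}
  T[1,1] 'a' = {T2}  orig:{}
  T[2,2] 'a' = {T2}  orig:{}
  T[0,1] 'aa' = ∅
  T[1,2] 'aa' = ∅
  T[0,2] 'aaa' = ∅

S ∉ T[0,2] ⇒ NO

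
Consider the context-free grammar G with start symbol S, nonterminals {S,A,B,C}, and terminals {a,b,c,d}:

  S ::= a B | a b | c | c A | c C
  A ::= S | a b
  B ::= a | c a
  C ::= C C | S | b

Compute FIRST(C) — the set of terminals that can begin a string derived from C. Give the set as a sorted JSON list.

FIRST sets, iterate to fixpoint:
round 1:
  A via A→a b: +{a}
  B via B→a: +{a}
  B via B→c a: +{c}
  C via C→b: +{b}
  S via S→a B: +{a}
  S via S→c: +{c}
  S: {a,c}  A: {a}  B: {a,c}  C: {b}
round 2:
  A via A→S: +{c}
  C via C→S: +{a,c}
  S: {a,c}  A: {a,c}  B: {a,c}  C: {a,b,c}
round 3: (no change)
  S: {a,c}  A: {a,c}  B: {a,c}  C: {a,b,c}

FIRST(C) = ["a", "b", "c"]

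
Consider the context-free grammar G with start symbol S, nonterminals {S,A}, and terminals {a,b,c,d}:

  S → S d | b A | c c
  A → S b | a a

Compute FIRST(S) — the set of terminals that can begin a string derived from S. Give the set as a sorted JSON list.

FIRST sets, iterate to fixpoint:
pass 1:
  A via A→a a: +{a}
  S via S→b A: +{b}
  S via S→c c: +{c}
  FIRST[S]={b,c}  FIRST[A]={a}
pass 2:
  A via A→S b: +{b,c}
  FIRST[S]={b,c}  FIRST[A]={a,b,c}
pass 3: done
  FIRST[S]={b,c}  FIRST[A]={a,b,c}

FIRST(S) = ["b", "c"]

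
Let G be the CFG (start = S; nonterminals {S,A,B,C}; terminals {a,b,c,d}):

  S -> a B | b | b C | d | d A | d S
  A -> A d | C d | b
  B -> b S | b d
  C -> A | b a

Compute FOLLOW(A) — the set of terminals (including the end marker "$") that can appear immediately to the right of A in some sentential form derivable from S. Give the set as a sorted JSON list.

FIRST sets, iterate to fixpoint:
pass 1:
  A via A→b: +{b}
  B via B→b S: +{b}
  C via C→A: +{b}
  S via S→a B: +{a}
  S via S→b: +{b}
  S via S→d: +{d}
  S: {a,b,d}  A: {b}  B: {b}  C: {b}
pass 2: (stable)
  S: {a,b,d}  A: {b}  B: {b}  C: {b}

Compute FOLLOW by fixpoint:
seed FOLLOW(S) with $
iter 1:
  A→A d: FOLLOW(A) ⊇ FIRST(d) = {d}; new: +{d}
  A→C d: FOLLOW(C) ⊇ FIRST(d) = {d}; new: +{d}
  S→a B: FOLLOW(B) ⊇ FOLLOW(S) ⊇ {$}; new: +{$}
  S→b C: FOLLOW(C) ⊇ FOLLOW(S) ⊇ {$}; new: +{$}
  S→d A: FOLLOW(A) ⊇ FOLLOW(S) ⊇ {$}; new: +{$}
  FOLLOW(S)={$}  FOLLOW(A)={$,d}  FOLLOW(B)={$}  FOLLOW(C)={$,d}
iter 2: (no change)
  FOLLOW(S)={$}  FOLLOW(A)={$,d}  FOLLOW(B)={$}  FOLLOW(C)={$,d}

FOLLOW(A) = ["$", "d"]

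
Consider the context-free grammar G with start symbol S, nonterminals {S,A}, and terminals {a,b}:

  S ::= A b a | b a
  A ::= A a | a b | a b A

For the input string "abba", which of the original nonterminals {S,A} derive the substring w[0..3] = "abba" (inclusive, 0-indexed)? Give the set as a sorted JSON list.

Convert to CNF:
  S -> A X3 | T1 T0
  A -> A T0 | T0 T1 | T0 X2
  T0 -> a
  T1 -> b
  X2 -> T1 A
  X3 -> T1 T0

CYK table (by increasing span) — only the sub-triangle for w[0..3]:
  T[0,0] 'a' = {T0}  orig:{}
  T[1,1] 'b' = {T1}  orig:{}
  T[2,2] 'b' = {T1}  orig:{}
  T[3,3] 'a' = {T0}  orig:{}
  T[0,1] 'ab' = {A}
  T[1,2] 'bb' = ∅
  T[2,3] 'ba' = {S,X3}  orig:{S}
  T[0,2] 'abb' = ∅
  T[1,3] 'bba' = ∅
  T[0,3] 'abba' = {S}

Original NTs in T[0,3] deriving "abba": ["S"]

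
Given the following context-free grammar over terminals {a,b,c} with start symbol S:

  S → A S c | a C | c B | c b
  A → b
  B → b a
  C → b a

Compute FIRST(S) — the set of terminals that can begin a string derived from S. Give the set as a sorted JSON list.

Compute FIRST by fixpoint:
round 1:
  A via A→b: +{b}
  B via B→b a: +{b}
  C via C→b a: +{b}
  S via S→A S c: +{b}
  S via S→a C: +{a}
  S via S→c B: +{c}
  FIRST(S)={a,b,c}  FIRST(A)={b}  FIRST(B)={b}  FIRST(C)={b}
round 2: (no change)
  FIRST(S)={a,b,c}  FIRST(A)={b}  FIRST(B)={b}  FIRST(C)={b}

FIRST(S) = ["a", "b", "c"]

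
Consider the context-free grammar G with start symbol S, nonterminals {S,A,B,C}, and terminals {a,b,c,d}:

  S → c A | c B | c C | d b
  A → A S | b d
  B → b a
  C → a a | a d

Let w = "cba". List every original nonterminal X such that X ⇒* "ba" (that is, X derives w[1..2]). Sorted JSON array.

Convert to CNF:
  S -> T1 T0 | T3 A | T3 B | T3 C
  A -> A S | T0 T1
  B -> T0 T2
  C -> T2 T1 | T2 T2
  T0 -> b
  T1 -> d
  T2 -> a
  T3 -> c

CYK table (by increasing span) (cells [i..j] with 1 ≤ i ≤ j ≤ 2 only):
  T[1,1] 'b' = {T0}  orig:{}
  T[2,2] 'a' = {T2}  orig:{}
  T[1,2] 'ba' = {B}

Original NTs in T[1,2] deriving "ba": ["B"]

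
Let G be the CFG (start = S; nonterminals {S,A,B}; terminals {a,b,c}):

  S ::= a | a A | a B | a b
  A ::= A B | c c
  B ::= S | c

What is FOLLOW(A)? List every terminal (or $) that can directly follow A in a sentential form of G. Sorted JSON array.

FIRST iteration:
iter 1:
  A via A→c c: +{c}
  B via B→c: +{c}
  S via S→a: +{a}
  FIRST(S)={a}  FIRST(A)={c}  FIRST(B)={c}
iter 2:
  B via B→S: +{a}
  FIRST(S)={a}  FIRST(A)={c}  FIRST(B)={a,c}
iter 3: (stable)
  FIRST(S)={a}  FIRST(A)={c}  FIRST(B)={a,c}

FOLLOW sets:
seed FOLLOW(S) with $
iter 1:
  A→A B: FOLLOW(A) ⊇ FIRST(B) = {a,c}; new: +{a,c}
  A→A B: FOLLOW(B) ⊇ FOLLOW(A) ⊇ {a,c}; new: +{a,c}
  B→S: FOLLOW(S) ⊇ FOLLOW(B) ⊇ {a,c}; new: +{a,c}
  S→a A: FOLLOW(A) ⊇ FOLLOW(S) ⊇ {$,a,c}; new: +{$}
  S→a B: FOLLOW(B) ⊇ FOLLOW(S) ⊇ {$,a,c}; new: +{$}
  FOLLOW[S]={$,a,c}  FOLLOW[A]={$,a,c}  FOLLOW[B]={$,a,c}
iter 2: — fixpoint
  FOLLOW[S]={$,a,c}  FOLLOW[A]={$,a,c}  FOLLOW[B]={$,a,c}

FOLLOW(A) = ["$", "a", "c"]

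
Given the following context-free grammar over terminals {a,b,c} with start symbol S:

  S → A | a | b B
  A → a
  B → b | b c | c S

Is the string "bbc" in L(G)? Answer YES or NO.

CNF form of G:
  S -> T0 B | a
  A -> a
  B -> T0 T1 | T1 S | b
  T0 -> b
  T1 -> c

CYK table (by increasing span):
  T[0,0] 'b' = {B,T0}  orig:{B}
  T[1,1] 'b' = {B,T0}  orig:{B}
  T[2,2] 'c' = {T1}  orig:{}
  T[0,1] 'bb' = {S}
  T[1,2] 'bc' = {B}
  T[0,2] 'bbc' = {S}

S ∈ T[0,2] ⇒ YES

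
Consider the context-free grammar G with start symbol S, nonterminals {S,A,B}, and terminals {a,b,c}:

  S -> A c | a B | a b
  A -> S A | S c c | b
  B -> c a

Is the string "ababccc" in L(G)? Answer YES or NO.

CNF form of G:
  S -> A T0 | T1 B | T1 T2
  A -> S A | S X3 | b
  B -> T0 T1
  T0 -> c
  T1 -> a
  T2 -> b
  X3 -> T0 T0

CYK fill:
  [0..0]={T1}  "a"  orig:{}
  [1..1]={A,T2}  "b"  orig:{A}
  [2..2]={T1}  "a"  orig:{}
  [3..3]={A,T2}  "b"  orig:{A}
  [4..4]={T0}  "c"  orig:{}
  [5..5]={T0}  "c"  orig:{}
  [6..6]={T0}  "c"  orig:{}
  [0..1]={S}  "ab"
  [1..2]=∅  "ba"
  [2..3]={S}  "ab"
  [3..4]={S}  "bc"
  [4..5]={X3}  "cc"  orig:{}
  [5..6]={X3}  "cc"  orig:{}
  [0..2]=∅  "aba"
  [1..3]=∅  "bab"
  [2..4]=∅  "abc"
  [3..5]=∅  "bcc"
  [4..6]=∅  "ccc"
  [0..3]=∅  "abab"
  [1..4]=∅  "babc"
  [2..5]={A}  "abcc"
  [3..6]={A}  "bccc"
  [0..4]=∅  "ababc"
  [1..5]=∅  "babcc"
  [2..6]={S}  "abccc"
  [0..5]={A}  "ababcc"
  [1..6]=∅  "babccc"
  [0..6]={S}  "ababccc"

S ∈ T[0,6] ⇒ YES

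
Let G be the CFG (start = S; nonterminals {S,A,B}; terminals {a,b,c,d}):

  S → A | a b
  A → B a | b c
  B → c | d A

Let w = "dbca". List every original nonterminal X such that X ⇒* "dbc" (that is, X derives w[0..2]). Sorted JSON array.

Convert to CNF:
  S -> B T0 | T0 T1 | T1 T2
  A -> B T0 | T1 T2
  B -> T3 A | c
  T0 -> a
  T1 -> b
  T2 -> c
  T3 -> d

CYK table (by increasing span) — only the sub-triangle for w[0..2]:
  T[0,0] 'd' = {T3}  orig:{}
  T[1,1] 'b' = {T1}  orig:{}
  T[2,2] 'c' = {B,T2}  orig:{B}
  T[0,1] 'db' = ∅
  T[1,2] 'bc' = {A,S}
  T[0,2] 'dbc' = {B}

Original NTs in T[0,2] deriving "dbc": ["B"]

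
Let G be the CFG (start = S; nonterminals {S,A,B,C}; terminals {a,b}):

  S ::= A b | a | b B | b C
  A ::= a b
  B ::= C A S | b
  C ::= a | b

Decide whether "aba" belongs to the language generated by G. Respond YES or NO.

Convert to CNF:
  S -> A T1 | T1 B | T1 C | a
  A -> T0 T1
  B -> C X2 | b
  C -> a | b
  T0 -> a
  T1 -> b
  X2 -> A S

CYK fill:
  cell(0,0) a: {C,S,T0}  orig:{C,S}
  cell(1,1) b: {B,C,T1}  orig:{B,C}
  cell(2,2) a: {C,S,T0}  orig:{C,S}
  cell(0,1) ab: {A}
  cell(1,2) ba: {S}
  cell(0,2) aba: {X2}  orig:{}

S ∉ T[0,2] ⇒ NO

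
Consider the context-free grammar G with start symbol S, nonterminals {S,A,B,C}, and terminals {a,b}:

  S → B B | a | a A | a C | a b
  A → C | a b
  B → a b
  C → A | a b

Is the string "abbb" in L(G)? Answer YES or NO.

Convert to CNF:
  S -> B B | T0 A | T0 C | T0 T1 | a
  A -> T0 T1
  B -> T0 T1
  C -> T0 T1
  T0 -> a
  T1 -> b

CYK fill:
  cell(0,0) a: {S,T0}  orig:{S}
  cell(1,1) b: {T1}  orig:{}
  cell(2,2) b: {T1}  orig:{}
  cell(3,3) b: {T1}  orig:{}
  cell(0,1) ab: {A,B,C,S}
  cell(1,2) bb: ∅
  cell(2,3) bb: ∅
  cell(0,2) abb: ∅
  cell(1,3) bbb: ∅
  cell(0,3) abbb: ∅

S ∉ T[0,3] ⇒ NO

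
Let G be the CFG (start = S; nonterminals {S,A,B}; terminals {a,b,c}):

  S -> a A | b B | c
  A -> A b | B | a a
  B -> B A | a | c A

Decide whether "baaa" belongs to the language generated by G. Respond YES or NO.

Convert to CNF:
  S -> T0 B | T1 A | c
  A -> A T0 | B A | T1 T1 | T2 A | a
  B -> B A | T2 A | a
  T0 -> b
  T1 -> a
  T2 -> c

Fill CYK table bottom-up:
  [0..0]={T0}  "b"  orig:{}
  [1..1]={A,B,T1}  "a"  orig:{A,B}
  [2..2]={A,B,T1}  "a"  orig:{A,B}
  [3..3]={A,B,T1}  "a"  orig:{A,B}
  [0..1]={S}  "ba"
  [1..2]={A,B,S}  "aa"
  [2..3]={A,B,S}  "aa"
  [0..2]={S}  "baa"
  [1..3]={A,B,S}  "aaa"
  [0..3]={S}  "baaa"

S ∈ T[0,3] ⇒ YES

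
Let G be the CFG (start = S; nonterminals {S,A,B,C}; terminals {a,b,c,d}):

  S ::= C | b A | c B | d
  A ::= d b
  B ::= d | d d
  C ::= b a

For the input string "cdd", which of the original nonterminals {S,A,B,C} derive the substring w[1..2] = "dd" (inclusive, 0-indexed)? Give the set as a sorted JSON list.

CNF form of G:
  S -> T1 A | T1 T2 | T3 B | d
  A -> T0 T1
  B -> T0 T0 | d
  C -> T1 T2
  T0 -> d
  T1 -> b
  T2 -> a
  T3 -> c

CYK fill, restricted to cells inside w[1..2]:
  [1..1]={B,S,T0}  "d"  orig:{B,S}
  [2..2]={B,S,T0}  "d"  orig:{B,S}
  [1..2]={B}  "dd"

Original NTs in T[1,2] deriving "dd": ["B"]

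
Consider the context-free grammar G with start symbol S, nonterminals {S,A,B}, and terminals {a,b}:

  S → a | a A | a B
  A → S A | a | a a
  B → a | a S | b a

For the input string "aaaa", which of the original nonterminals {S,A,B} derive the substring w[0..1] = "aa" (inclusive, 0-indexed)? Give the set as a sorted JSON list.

Convert to CNF:
  S -> T0 A | T0 B | a
  A -> S A | T0 T0 | a
  B -> T0 S | T1 T0 | a
  T0 -> a
  T1 -> b

Fill CYK table bottom-up — only the sub-triangle for w[0..1]:
  cell(0,0) a: {A,B,S,T0}  orig:{A,B,S}
  cell(1,1) a: {A,B,S,T0}  orig:{A,B,S}
  cell(0,1) aa: {A,B,S}

Original NTs in T[0,1] deriving "aa": ["A", "B", "S"]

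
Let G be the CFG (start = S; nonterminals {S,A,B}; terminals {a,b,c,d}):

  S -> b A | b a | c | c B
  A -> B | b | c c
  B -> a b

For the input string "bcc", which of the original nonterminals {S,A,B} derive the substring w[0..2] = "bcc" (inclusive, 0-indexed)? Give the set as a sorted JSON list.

CNF form of G:
  S -> T1 A | T1 T0 | T2 B | c
  A -> T0 T1 | T2 T2 | b
  B -> T0 T1
  T0 -> a
  T1 -> b
  T2 -> c

Fill CYK table bottom-up (cells [i..j] with 0 ≤ i ≤ j ≤ 2 only):
  cell(0,0) b: {A,T1}  orig:{A}
  cell(1,1) c: {S,T2}  orig:{S}
  cell(2,2) c: {S,T2}  orig:{S}
  cell(0,1) bc: ∅
  cell(1,2) cc: {A}
  cell(0,2) bcc: {S}

Original NTs in T[0,2] deriving "bcc": ["S"]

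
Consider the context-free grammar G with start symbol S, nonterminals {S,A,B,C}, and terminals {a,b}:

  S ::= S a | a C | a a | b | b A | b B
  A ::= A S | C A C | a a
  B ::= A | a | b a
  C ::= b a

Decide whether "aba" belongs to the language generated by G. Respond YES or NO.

CNF form of G:
  S -> S T0 | T0 C | T0 T0 | T1 A | T1 B | b
  A -> A S | C X2 | T0 T0
  B -> A S | C X3 | T0 T0 | T1 T0 | a
  C -> T1 T0
  T0 -> a
  T1 -> b
  X2 -> A C
  X3 -> A C

Fill CYK table bottom-up:
  T[0,0] 'a' = {B,T0}  orig:{B}
  T[1,1] 'b' = {S,T1}  orig:{S}
  T[2,2] 'a' = {B,T0}  orig:{B}
  T[0,1] 'ab' = ∅
  T[1,2] 'ba' = {B,C,S}
  T[0,2] 'aba' = {S}

S ∈ T[0,2] ⇒ YES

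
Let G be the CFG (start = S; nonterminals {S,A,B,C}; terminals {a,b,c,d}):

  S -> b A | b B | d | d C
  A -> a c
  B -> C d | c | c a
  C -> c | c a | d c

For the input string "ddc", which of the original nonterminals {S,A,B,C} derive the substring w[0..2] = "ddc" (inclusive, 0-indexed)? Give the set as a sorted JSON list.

Convert to CNF:
  S -> T2 C | T3 A | T3 B | d
  A -> T0 T1
  B -> C T2 | T1 T0 | c
  C -> T1 T0 | T2 T1 | c
  T0 -> a
  T1 -> c
  T2 -> d
  T3 -> b

CYK table (by increasing span) (cells [i..j] with 0 ≤ i ≤ j ≤ 2 only):
  [0..0]={S,T2}  "d"  orig:{S}
  [1..1]={S,T2}  "d"  orig:{S}
  [2..2]={B,C,T1}  "c"  orig:{B,C}
  [0..1]=∅  "dd"
  [1..2]={C,S}  "dc"
  [0..2]={S}  "ddc"

Original NTs in T[0,2] deriving "ddc": ["S"]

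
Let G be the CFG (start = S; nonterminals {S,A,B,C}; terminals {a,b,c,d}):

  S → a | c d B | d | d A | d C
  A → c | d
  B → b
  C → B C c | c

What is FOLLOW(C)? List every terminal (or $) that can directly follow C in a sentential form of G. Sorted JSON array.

FIRST iteration:
round 1:
  A via A→c: +{c}
  A via A→d: +{d}
  B via B→b: +{b}
  C via C→B C c: +{b}
  C via C→c: +{c}
  S via S→a: +{a}
  S via S→c d B: +{c}
  S via S→d: +{d}
  FIRST[S]={a,c,d}  FIRST[A]={c,d}  FIRST[B]={b}  FIRST[C]={b,c}
round 2: — fixpoint
  FIRST[S]={a,c,d}  FIRST[A]={c,d}  FIRST[B]={b}  FIRST[C]={b,c}

FOLLOW sets:
FOLLOW(S) := {$}
round 1:
  C→B C c: FOLLOW(B) ⊇ FIRST(C) = {b,c}; new: +{b,c}
  C→B C c: FOLLOW(C) ⊇ FIRST(c) = {c}; new: +{c}
  S→c d B: FOLLOW(B) ⊇ FOLLOW(S) ⊇ {$}; new: +{$}
  S→d A: FOLLOW(A) ⊇ FOLLOW(S) ⊇ {$}; new: +{$}
  S→d C: FOLLOW(C) ⊇ FOLLOW(S) ⊇ {$}; new: +{$}
  FOLLOW[S]={$}  FOLLOW[A]={$}  FOLLOW[B]={$,b,c}  FOLLOW[C]={$,c}
round 2: (no change)
  FOLLOW[S]={$}  FOLLOW[A]={$}  FOLLOW[B]={$,b,c}  FOLLOW[C]={$,c}

FOLLOW(C) = ["$", "c"]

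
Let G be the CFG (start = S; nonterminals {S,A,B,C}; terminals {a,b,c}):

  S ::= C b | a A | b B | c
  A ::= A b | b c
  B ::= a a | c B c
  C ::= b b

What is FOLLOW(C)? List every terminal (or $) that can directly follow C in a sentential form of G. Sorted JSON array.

FIRST sets, iterate to fixpoint:
pass 1:
  A via A→b c: +{b}
  B via B→a a: +{a}
  B via B→c B c: +{c}
  C via C→b b: +{b}
  S via S→C b: +{b}
  S via S→a A: +{a}
  S via S→c: +{c}
  FIRST[S]={a,b,c}  FIRST[A]={b}  FIRST[B]={a,c}  FIRST[C]={b}
pass 2: done
  FIRST[S]={a,b,c}  FIRST[A]={b}  FIRST[B]={a,c}  FIRST[C]={b}

FOLLOW sets:
FOLLOW(S) := {$}
round 1:
  A→A b: FOLLOW(A) ⊇ FIRST(b) = {b}; new: +{b}
  B→c B c: FOLLOW(B) ⊇ FIRST(c) = {c}; new: +{c}
  S→C b: FOLLOW(C) ⊇ FIRST(b) = {b}; new: +{b}
  S→a A: FOLLOW(A) ⊇ FOLLOW(S) ⊇ {$}; new: +{$}
  S→b B: FOLLOW(B) ⊇ FOLLOW(S) ⊇ {$}; new: +{$}
  FOLLOW[S]={$}  FOLLOW[A]={$,b}  FOLLOW[B]={$,c}  FOLLOW[C]={b}
round 2: — fixpoint
  FOLLOW[S]={$}  FOLLOW[A]={$,b}  FOLLOW[B]={$,c}  FOLLOW[C]={b}

FOLLOW(C) = ["b"]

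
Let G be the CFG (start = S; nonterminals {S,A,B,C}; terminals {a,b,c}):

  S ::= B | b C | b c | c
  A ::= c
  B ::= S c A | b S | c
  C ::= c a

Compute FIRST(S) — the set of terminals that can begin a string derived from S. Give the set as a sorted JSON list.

Compute FIRST by fixpoint:
[1]
  A via A→c: +{c}
  B via B→b S: +{b}
  B via B→c: +{c}
  C via C→c a: +{c}
  S via S→B: +{b,c}
  FIRST[S]={b,c}  FIRST[A]={c}  FIRST[B]={b,c}  FIRST[C]={c}
[2] — fixpoint
  FIRST[S]={b,c}  FIRST[A]={c}  FIRST[B]={b,c}  FIRST[C]={c}

FIRST(S) = ["b", "c"]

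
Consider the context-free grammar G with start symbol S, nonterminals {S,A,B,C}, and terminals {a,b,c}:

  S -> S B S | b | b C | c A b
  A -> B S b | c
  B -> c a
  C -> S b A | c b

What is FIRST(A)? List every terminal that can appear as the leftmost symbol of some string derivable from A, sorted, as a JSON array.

FIRST sets, iterate to fixpoint:
pass 1:
  A via A→c: +{c}
  B via B→c a: +{c}
  C via C→c b: +{c}
  S via S→b: +{b}
  S via S→c A b: +{c}
  FIRST(S)={b,c}  FIRST(A)={c}  FIRST(B)={c}  FIRST(C)={c}
pass 2:
  C via C→S b A: +{b}
  FIRST(S)={b,c}  FIRST(A)={c}  FIRST(B)={c}  FIRST(C)={b,c}
pass 3: — fixpoint
  FIRST(S)={b,c}  FIRST(A)={c}  FIRST(B)={c}  FIRST(C)={b,c}

FIRST(A) = ["c"]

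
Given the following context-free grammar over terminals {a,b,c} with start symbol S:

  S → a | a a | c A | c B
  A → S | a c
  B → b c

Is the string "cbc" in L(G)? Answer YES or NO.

CNF form of G:
  S -> T0 T0 | T1 A | T1 B | a
  A -> T0 T0 | T0 T1 | T1 A | T1 B | a
  B -> T2 T1
  T0 -> a
  T1 -> c
  T2 -> b

CYK fill:
  T[0,0] 'c' = {T1}  orig:{}
  T[1,1] 'b' = {T2}  orig:{}
  T[2,2] 'c' = {T1}  orig:{}
  T[0,1] 'cb' = ∅
  T[1,2] 'bc' = {B}
  T[0,2] 'cbc' = {A,S}

S ∈ T[0,2] ⇒ YES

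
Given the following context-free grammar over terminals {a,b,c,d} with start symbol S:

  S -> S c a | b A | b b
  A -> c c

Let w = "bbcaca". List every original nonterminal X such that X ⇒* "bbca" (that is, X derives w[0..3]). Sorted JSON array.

CNF form of G:
  S -> S X3 | T2 A | T2 T2
  A -> T0 T0
  T0 -> c
  T1 -> a
  T2 -> b
  X3 -> T0 T1

CYK fill — only the sub-triangle for w[0..3]:
  [0..0]={T2}  "b"  orig:{}
  [1..1]={T2}  "b"  orig:{}
  [2..2]={T0}  "c"  orig:{}
  [3..3]={T1}  "a"  orig:{}
  [0..1]={S}  "bb"
  [1..2]=∅  "bc"
  [2..3]={X3}  "ca"  orig:{}
  [0..2]=∅  "bbc"
  [1..3]=∅  "bca"
  [0..3]={S}  "bbca"

Original NTs in T[0,3] deriving "bbca": ["S"]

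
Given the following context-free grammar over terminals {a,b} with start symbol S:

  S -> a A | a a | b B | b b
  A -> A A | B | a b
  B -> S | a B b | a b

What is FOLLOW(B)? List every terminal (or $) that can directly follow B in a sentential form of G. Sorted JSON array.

FIRST sets, iterate to fixpoint:
round 1:
  A via A→a b: +{a}
  B via B→a B b: +{a}
  S via S→a A: +{a}
  S via S→b B: +{b}
  FIRST(S)={a,b}  FIRST(A)={a}  FIRST(B)={a}
round 2:
  B via B→S: +{b}
  FIRST(S)={a,b}  FIRST(A)={a}  FIRST(B)={a,b}
round 3:
  A via A→B: +{b}
  FIRST(S)={a,b}  FIRST(A)={a,b}  FIRST(B)={a,b}
round 4: (stable)
  FIRST(S)={a,b}  FIRST(A)={a,b}  FIRST(B)={a,b}

Compute FOLLOW by fixpoint:
initialize: $ ∈ FOLLOW(S)
round 1:
  A→A A: FOLLOW(A) ⊇ FIRST(A) = {a,b}; new: +{a,b}
  A→B: FOLLOW(B) ⊇ FOLLOW(A) ⊇ {a,b}; new: +{a,b}
  B→S: FOLLOW(S) ⊇ FOLLOW(B) ⊇ {a,b}; new: +{a,b}
  S→a A: FOLLOW(A) ⊇ FOLLOW(S) ⊇ {$,a,b}; new: +{$}
  S→b B: FOLLOW(B) ⊇ FOLLOW(S) ⊇ {$,a,b}; new: +{$}
  FOLLOW(S)={$,a,b}  FOLLOW(A)={$,a,b}  FOLLOW(B)={$,a,b}
round 2: (stable)
  FOLLOW(S)={$,a,b}  FOLLOW(A)={$,a,b}  FOLLOW(B)={$,a,b}

FOLLOW(B) = ["$", "a", "b"]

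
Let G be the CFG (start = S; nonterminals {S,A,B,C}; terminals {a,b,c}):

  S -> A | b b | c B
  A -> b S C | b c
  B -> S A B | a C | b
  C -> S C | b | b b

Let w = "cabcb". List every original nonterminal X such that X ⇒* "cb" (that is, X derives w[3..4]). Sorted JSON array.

CNF form of G:
  S -> T0 T0 | T0 T1 | T0 X5 | T1 B
  A -> T0 T1 | T0 X3
  B -> S X4 | T2 C | b
  C -> S C | T0 T0 | b
  T0 -> b
  T1 -> c
  T2 -> a
  X3 -> S C
  X4 -> A B
  X5 -> S C

CYK fill — only the sub-triangle for w[3..4]:
  [3..3]={T1}  "c"  orig:{}
  [4..4]={B,C,T0}  "b"  orig:{B,C}
  [3..4]={S}  "cb"

Original NTs in T[3,4] deriving "cb": ["S"]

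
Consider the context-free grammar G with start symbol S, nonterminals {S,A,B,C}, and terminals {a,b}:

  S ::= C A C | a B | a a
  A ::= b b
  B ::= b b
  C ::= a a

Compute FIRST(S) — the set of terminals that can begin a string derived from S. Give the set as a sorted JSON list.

FIRST iteration:
pass 1:
  A via A→b b: +{b}
  B via B→b b: +{b}
  C via C→a a: +{a}
  S via S→C A C: +{a}
  S: {a}  A: {b}  B: {b}  C: {a}
pass 2: — fixpoint
  S: {a}  A: {b}  B: {b}  C: {a}

FIRST(S) = ["a"]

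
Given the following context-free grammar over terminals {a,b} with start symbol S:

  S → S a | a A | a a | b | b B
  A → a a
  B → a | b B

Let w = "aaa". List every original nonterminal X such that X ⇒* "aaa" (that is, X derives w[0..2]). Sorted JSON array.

CNF form of G:
  S -> S T0 | T0 A | T0 T0 | T1 B | b
  A -> T0 T0
  B -> T1 B | a
  T0 -> a
  T1 -> b

CYK table (by increasing span), restricted to cells inside w[0..2]:
  cell(0,0) a: {B,T0}  orig:{B}
  cell(1,1) a: {B,T0}  orig:{B}
  cell(2,2) a: {B,T0}  orig:{B}
  cell(0,1) aa: {A,S}
  cell(1,2) aa: {A,S}
  cell(0,2) aaa: {S}

Original NTs in T[0,2] deriving "aaa": ["S"]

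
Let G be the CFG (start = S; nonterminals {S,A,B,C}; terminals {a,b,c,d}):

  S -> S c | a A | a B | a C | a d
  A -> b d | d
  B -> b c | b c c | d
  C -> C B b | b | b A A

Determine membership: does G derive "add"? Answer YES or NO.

Convert to CNF:
  S -> S T2 | T3 A | T3 B | T3 C | T3 T1
  A -> T0 T1 | d
  B -> T0 T2 | T0 X4 | d
  C -> C X5 | T0 X6 | b
  T0 -> b
  T1 -> d
  T2 -> c
  T3 -> a
  X4 -> T2 T2
  X5 -> B T0
  X6 -> A A

Fill CYK table bottom-up:
  cell(0,0) a: {T3}  orig:{}
  cell(1,1) d: {A,B,T1}  orig:{A,B}
  cell(2,2) d: {A,B,T1}  orig:{A,B}
  cell(0,1) ad: {S}
  cell(1,2) dd: {X6}  orig:{}
  cell(0,2) add: ∅

S ∉ T[0,2] ⇒ NO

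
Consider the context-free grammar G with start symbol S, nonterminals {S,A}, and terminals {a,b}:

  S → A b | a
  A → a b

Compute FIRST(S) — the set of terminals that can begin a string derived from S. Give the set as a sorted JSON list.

Compute FIRST by fixpoint:
round 1:
  A via A→a b: +{a}
  S via S→A b: +{a}
  FIRST(S)={a}  FIRST(A)={a}
round 2: done
  FIRST(S)={a}  FIRST(A)={a}

FIRST(S) = ["a"]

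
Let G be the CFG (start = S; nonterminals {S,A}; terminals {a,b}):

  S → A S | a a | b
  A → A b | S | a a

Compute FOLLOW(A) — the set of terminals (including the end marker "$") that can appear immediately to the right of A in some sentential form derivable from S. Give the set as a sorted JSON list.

FIRST iteration:
pass 1:
  A via A→a a: +{a}
  S via S→A S: +{a}
  S via S→b: +{b}
  FIRST[S]={a,b}  FIRST[A]={a}
pass 2:
  A via A→S: +{b}
  FIRST[S]={a,b}  FIRST[A]={a,b}
pass 3: done
  FIRST[S]={a,b}  FIRST[A]={a,b}

FOLLOW iteration:
seed FOLLOW(S) with $
iter 1:
  A→A b: FOLLOW(A) ⊇ FIRST(b) = {b}; new: +{b}
  A→S: FOLLOW(S) ⊇ FOLLOW(A) ⊇ {b}; new: +{b}
  S→A S: FOLLOW(A) ⊇ FIRST(S) = {a,b}; new: +{a}
  FOLLOW[S]={$,b}  FOLLOW[A]={a,b}
iter 2:
  A→S: FOLLOW(S) ⊇ FOLLOW(A) ⊇ {a,b}; new: +{a}
  FOLLOW[S]={$,a,b}  FOLLOW[A]={a,b}
iter 3: done
  FOLLOW[S]={$,a,b}  FOLLOW[A]={a,b}

FOLLOW(A) = ["a", "b"]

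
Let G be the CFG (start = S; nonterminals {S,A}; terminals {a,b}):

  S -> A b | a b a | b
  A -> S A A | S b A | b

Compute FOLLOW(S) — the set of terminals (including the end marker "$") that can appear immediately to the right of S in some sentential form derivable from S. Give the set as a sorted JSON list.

FIRST sets, iterate to fixpoint:
pass 1:
  A via A→b: +{b}
  S via S→A b: +{b}
  S via S→a b a: +{a}
  S: {a,b}  A: {b}
pass 2:
  A via A→S A A: +{a}
  S: {a,b}  A: {a,b}
pass 3: — fixpoint
  S: {a,b}  A: {a,b}

FOLLOW sets:
seed FOLLOW(S) with $
pass 1:
  A→S A A: FOLLOW(S) ⊇ FIRST(A) = {a,b}; new: +{a,b}
  A→S A A: FOLLOW(A) ⊇ FIRST(A) = {a,b}; new: +{a,b}
  FOLLOW(S)={$,a,b}  FOLLOW(A)={a,b}
pass 2: — fixpoint
  FOLLOW(S)={$,a,b}  FOLLOW(A)={a,b}

FOLLOW(S) = ["$", "a", "b"]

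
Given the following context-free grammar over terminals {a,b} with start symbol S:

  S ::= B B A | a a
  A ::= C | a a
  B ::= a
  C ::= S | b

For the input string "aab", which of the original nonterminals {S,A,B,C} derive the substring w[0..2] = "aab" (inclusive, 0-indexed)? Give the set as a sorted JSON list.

Convert to CNF:
  S -> B X3 | T0 T0
  A -> B X1 | T0 T0 | b
  B -> a
  C -> B X2 | T0 T0 | b
  T0 -> a
  X1 -> B A
  X2 -> B A
  X3 -> B A

CYK table (by increasing span) — only the sub-triangle for w[0..2]:
  cell(0,0) a: {B,T0}  orig:{B}
  cell(1,1) a: {B,T0}  orig:{B}
  cell(2,2) b: {A,C}
  cell(0,1) aa: {A,C,S}
  cell(1,2) ab: {X1,X2,X3}  orig:{}
  cell(0,2) aab: {A,C,S}

Original NTs in T[0,2] deriving "aab": ["A", "C", "S"]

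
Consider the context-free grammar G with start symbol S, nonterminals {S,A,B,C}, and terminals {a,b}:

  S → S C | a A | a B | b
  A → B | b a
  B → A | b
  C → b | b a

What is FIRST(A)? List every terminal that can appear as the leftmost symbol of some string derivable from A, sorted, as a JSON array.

Compute FIRST by fixpoint:
[1]
  A via A→b a: +{b}
  B via B→A: +{b}
  C via C→b: +{b}
  S via S→a A: +{a}
  S via S→b: +{b}
  FIRST(S)={a,b}  FIRST(A)={b}  FIRST(B)={b}  FIRST(C)={b}
[2] done
  FIRST(S)={a,b}  FIRST(A)={b}  FIRST(B)={b}  FIRST(C)={b}

FIRST(A) = ["b"]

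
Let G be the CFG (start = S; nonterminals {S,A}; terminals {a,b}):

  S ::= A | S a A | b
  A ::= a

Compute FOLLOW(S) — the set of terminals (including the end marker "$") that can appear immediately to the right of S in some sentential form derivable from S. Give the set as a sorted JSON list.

FIRST sets, iterate to fixpoint:
pass 1:
  A via A→a: +{a}
  S via S→A: +{a}
  S via S→b: +{b}
  S: {a,b}  A: {a}
pass 2: (no change)
  S: {a,b}  A: {a}

FOLLOW iteration:
initialize: $ ∈ FOLLOW(S)
round 1:
  S→A: FOLLOW(A) ⊇ FOLLOW(S) ⊇ {$}; new: +{$}
  S→S a A: FOLLOW(S) ⊇ FIRST(a) = {a}; new: +{a}
  S→S a A: FOLLOW(A) ⊇ FOLLOW(S) ⊇ {$,a}; new: +{a}
  FOLLOW[S]={$,a}  FOLLOW[A]={$,a}
round 2: (no change)
  FOLLOW[S]={$,a}  FOLLOW[A]={$,a}

FOLLOW(S) = ["$", "a"]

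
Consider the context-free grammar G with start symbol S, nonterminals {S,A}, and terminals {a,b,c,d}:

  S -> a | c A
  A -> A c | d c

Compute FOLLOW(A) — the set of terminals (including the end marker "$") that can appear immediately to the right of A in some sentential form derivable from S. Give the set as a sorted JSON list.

FIRST iteration:
[1]
  A via A→d c: +{d}
  S via S→a: +{a}
  S via S→c A: +{c}
  S: {a,c}  A: {d}
[2] (no change)
  S: {a,c}  A: {d}

FOLLOW sets:
seed FOLLOW(S) with $
round 1:
  A→A c: FOLLOW(A) ⊇ FIRST(c) = {c}; new: +{c}
  S→c A: FOLLOW(A) ⊇ FOLLOW(S) ⊇ {$}; new: +{$}
  FOLLOW[S]={$}  FOLLOW[A]={$,c}
round 2: (no change)
  FOLLOW[S]={$}  FOLLOW[A]={$,c}

FOLLOW(A) = ["$", "c"]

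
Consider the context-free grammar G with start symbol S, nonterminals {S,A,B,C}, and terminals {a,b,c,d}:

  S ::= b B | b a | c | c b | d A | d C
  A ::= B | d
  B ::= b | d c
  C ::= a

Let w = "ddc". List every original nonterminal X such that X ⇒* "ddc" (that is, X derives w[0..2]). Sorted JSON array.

CNF form of G:
  S -> T0 A | T0 C | T1 T2 | T2 B | T2 T3 | c
  A -> T0 T1 | b | d
  B -> T0 T1 | b
  C -> a
  T0 -> d
  T1 -> c
  T2 -> b
  T3 -> a

Fill CYK table bottom-up — only the sub-triangle for w[0..2]:
  [0..0]={A,T0}  "d"  orig:{A}
  [1..1]={A,T0}  "d"  orig:{A}
  [2..2]={S,T1}  "c"  orig:{S}
  [0..1]={S}  "dd"
  [1..2]={A,B}  "dc"
  [0..2]={S}  "ddc"

Original NTs in T[0,2] deriving "ddc": ["S"]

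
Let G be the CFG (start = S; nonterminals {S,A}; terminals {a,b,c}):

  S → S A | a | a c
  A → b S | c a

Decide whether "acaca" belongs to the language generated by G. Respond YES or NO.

Convert to CNF:
  S -> S A | T2 T1 | a
  A -> T0 S | T1 T2
  T0 -> b
  T1 -> c
  T2 -> a

CYK fill:
  T[0,0] 'a' = {S,T2}  orig:{S}
  T[1,1] 'c' = {T1}  orig:{}
  T[2,2] 'a' = {S,T2}  orig:{S}
  T[3,3] 'c' = {T1}  orig:{}
  T[4,4] 'a' = {S,T2}  orig:{S}
  T[0,1] 'ac' = {S}
  T[1,2] 'ca' = {A}
  T[2,3] 'ac' = {S}
  T[3,4] 'ca' = {A}
  T[0,2] 'aca' = {S}
  T[1,3] 'cac' = ∅
  T[2,4] 'aca' = {S}
  T[0,3] 'acac' = ∅
  T[1,4] 'caca' = ∅
  T[0,4] 'acaca' = {S}

S ∈ T[0,4] ⇒ YES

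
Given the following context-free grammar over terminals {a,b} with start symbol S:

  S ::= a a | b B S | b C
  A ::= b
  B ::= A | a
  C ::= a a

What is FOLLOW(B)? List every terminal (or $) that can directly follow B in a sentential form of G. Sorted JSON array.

Compute FIRST by fixpoint:
iter 1:
  A via A→b: +{b}
  B via B→A: +{b}
  B via B→a: +{a}
  C via C→a a: +{a}
  S via S→a a: +{a}
  S via S→b B S: +{b}
  FIRST[S]={a,b}  FIRST[A]={b}  FIRST[B]={a,b}  FIRST[C]={a}
iter 2: (stable)
  FIRST[S]={a,b}  FIRST[A]={b}  FIRST[B]={a,b}  FIRST[C]={a}

FOLLOW sets:
initialize: $ ∈ FOLLOW(S)
pass 1:
  S→b B S: FOLLOW(B) ⊇ FIRST(S) = {a,b}; new: +{a,b}
  S→b C: FOLLOW(C) ⊇ FOLLOW(S) ⊇ {$}; new: +{$}
  S: {$}  A: {}  B: {a,b}  C: {$}
pass 2:
  B→A: FOLLOW(A) ⊇ FOLLOW(B) ⊇ {a,b}; new: +{a,b}
  S: {$}  A: {a,b}  B: {a,b}  C: {$}
pass 3: (stable)
  S: {$}  A: {a,b}  B: {a,b}  C: {$}

FOLLOW(B) = ["a", "b"]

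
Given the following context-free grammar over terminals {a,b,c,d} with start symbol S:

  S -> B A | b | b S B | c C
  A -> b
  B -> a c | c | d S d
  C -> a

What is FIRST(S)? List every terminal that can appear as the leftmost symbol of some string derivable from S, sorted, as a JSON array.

FIRST sets, iterate to fixpoint:
pass 1:
  A via A→b: +{b}
  B via B→a c: +{a}
  B via B→c: +{c}
  B via B→d S d: +{d}
  C via C→a: +{a}
  S via S→B A: +{a,c,d}
  S via S→b: +{b}
  FIRST[S]={a,b,c,d}  FIRST[A]={b}  FIRST[B]={a,c,d}  FIRST[C]={a}
pass 2: done
  FIRST[S]={a,b,c,d}  FIRST[A]={b}  FIRST[B]={a,c,d}  FIRST[C]={a}

FIRST(S) = ["a", "b", "c", "d"]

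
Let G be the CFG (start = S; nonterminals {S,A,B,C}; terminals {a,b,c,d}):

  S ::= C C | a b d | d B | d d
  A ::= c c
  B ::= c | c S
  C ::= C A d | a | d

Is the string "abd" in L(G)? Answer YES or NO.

CNF form of G:
  S -> C C | T1 B | T1 T1 | T2 X5
  A -> T0 T0
  B -> T0 S | c
  C -> C X4 | a | d
  T0 -> c
  T1 -> d
  T2 -> a
  T3 -> b
  X4 -> A T1
  X5 -> T3 T1

CYK table (by increasing span):
  cell(0,0) a: {C,T2}  orig:{C}
  cell(1,1) b: {T3}  orig:{}
  cell(2,2) d: {C,T1}  orig:{C}
  cell(0,1) ab: ∅
  cell(1,2) bd: {X5}  orig:{}
  cell(0,2) abd: {S}

S ∈ T[0,2] ⇒ YES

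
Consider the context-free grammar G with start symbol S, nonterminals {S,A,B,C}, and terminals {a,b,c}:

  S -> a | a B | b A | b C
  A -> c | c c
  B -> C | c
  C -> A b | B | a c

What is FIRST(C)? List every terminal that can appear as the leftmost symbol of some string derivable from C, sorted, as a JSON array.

FIRST sets, iterate to fixpoint:
pass 1:
  A via A→c: +{c}
  B via B→c: +{c}
  C via C→A b: +{c}
  C via C→a c: +{a}
  S via S→a: +{a}
  S via S→b A: +{b}
  FIRST[S]={a,b}  FIRST[A]={c}  FIRST[B]={c}  FIRST[C]={a,c}
pass 2:
  B via B→C: +{a}
  FIRST[S]={a,b}  FIRST[A]={c}  FIRST[B]={a,c}  FIRST[C]={a,c}
pass 3: — fixpoint
  FIRST[S]={a,b}  FIRST[A]={c}  FIRST[B]={a,c}  FIRST[C]={a,c}

FIRST(C) = ["a", "c"]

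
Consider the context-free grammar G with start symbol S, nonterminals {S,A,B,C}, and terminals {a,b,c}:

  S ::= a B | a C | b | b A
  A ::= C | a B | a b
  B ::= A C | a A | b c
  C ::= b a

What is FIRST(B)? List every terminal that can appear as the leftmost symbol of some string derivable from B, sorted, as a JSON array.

FIRST iteration:
iter 1:
  A via A→a B: +{a}
  B via B→A C: +{a}
  B via B→b c: +{b}
  C via C→b a: +{b}
  S via S→a B: +{a}
  S via S→b: +{b}
  FIRST[S]={a,b}  FIRST[A]={a}  FIRST[B]={a,b}  FIRST[C]={b}
iter 2:
  A via A→C: +{b}
  FIRST[S]={a,b}  FIRST[A]={a,b}  FIRST[B]={a,b}  FIRST[C]={b}
iter 3: (no change)
  FIRST[S]={a,b}  FIRST[A]={a,b}  FIRST[B]={a,b}  FIRST[C]={b}

FIRST(B) = ["a", "b"]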